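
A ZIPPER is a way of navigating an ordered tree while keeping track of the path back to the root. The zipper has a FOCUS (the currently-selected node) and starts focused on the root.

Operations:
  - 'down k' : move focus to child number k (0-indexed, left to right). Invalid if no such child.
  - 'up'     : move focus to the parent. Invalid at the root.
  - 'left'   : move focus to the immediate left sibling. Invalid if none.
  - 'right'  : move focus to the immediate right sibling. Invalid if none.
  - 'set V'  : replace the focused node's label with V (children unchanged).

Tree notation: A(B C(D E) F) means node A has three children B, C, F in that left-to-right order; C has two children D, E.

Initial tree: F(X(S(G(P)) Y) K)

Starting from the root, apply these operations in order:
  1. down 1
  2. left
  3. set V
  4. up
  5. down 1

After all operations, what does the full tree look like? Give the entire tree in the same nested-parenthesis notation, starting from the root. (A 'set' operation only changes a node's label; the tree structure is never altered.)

Answer: F(V(S(G(P)) Y) K)

Derivation:
Step 1 (down 1): focus=K path=1 depth=1 children=[] left=['X'] right=[] parent=F
Step 2 (left): focus=X path=0 depth=1 children=['S', 'Y'] left=[] right=['K'] parent=F
Step 3 (set V): focus=V path=0 depth=1 children=['S', 'Y'] left=[] right=['K'] parent=F
Step 4 (up): focus=F path=root depth=0 children=['V', 'K'] (at root)
Step 5 (down 1): focus=K path=1 depth=1 children=[] left=['V'] right=[] parent=F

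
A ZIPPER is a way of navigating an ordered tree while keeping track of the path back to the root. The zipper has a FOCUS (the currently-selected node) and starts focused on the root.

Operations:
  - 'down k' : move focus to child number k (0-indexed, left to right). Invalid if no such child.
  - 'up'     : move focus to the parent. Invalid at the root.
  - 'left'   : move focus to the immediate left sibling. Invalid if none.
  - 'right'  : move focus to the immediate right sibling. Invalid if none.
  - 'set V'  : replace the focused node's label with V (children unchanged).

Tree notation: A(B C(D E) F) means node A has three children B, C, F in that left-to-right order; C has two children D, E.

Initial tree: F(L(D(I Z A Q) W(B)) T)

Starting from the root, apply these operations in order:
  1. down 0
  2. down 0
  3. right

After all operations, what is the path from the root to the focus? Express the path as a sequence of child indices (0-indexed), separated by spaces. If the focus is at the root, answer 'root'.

Answer: 0 1

Derivation:
Step 1 (down 0): focus=L path=0 depth=1 children=['D', 'W'] left=[] right=['T'] parent=F
Step 2 (down 0): focus=D path=0/0 depth=2 children=['I', 'Z', 'A', 'Q'] left=[] right=['W'] parent=L
Step 3 (right): focus=W path=0/1 depth=2 children=['B'] left=['D'] right=[] parent=L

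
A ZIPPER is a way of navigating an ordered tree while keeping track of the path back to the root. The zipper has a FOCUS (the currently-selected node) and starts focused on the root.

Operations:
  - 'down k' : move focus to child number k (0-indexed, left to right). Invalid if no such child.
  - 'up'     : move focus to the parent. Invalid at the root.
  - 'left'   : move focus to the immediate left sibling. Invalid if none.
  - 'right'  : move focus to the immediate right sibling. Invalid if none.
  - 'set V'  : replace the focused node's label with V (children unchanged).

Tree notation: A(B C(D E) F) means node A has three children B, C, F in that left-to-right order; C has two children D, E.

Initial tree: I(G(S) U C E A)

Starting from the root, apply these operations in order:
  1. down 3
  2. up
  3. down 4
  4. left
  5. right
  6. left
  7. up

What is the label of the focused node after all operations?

Step 1 (down 3): focus=E path=3 depth=1 children=[] left=['G', 'U', 'C'] right=['A'] parent=I
Step 2 (up): focus=I path=root depth=0 children=['G', 'U', 'C', 'E', 'A'] (at root)
Step 3 (down 4): focus=A path=4 depth=1 children=[] left=['G', 'U', 'C', 'E'] right=[] parent=I
Step 4 (left): focus=E path=3 depth=1 children=[] left=['G', 'U', 'C'] right=['A'] parent=I
Step 5 (right): focus=A path=4 depth=1 children=[] left=['G', 'U', 'C', 'E'] right=[] parent=I
Step 6 (left): focus=E path=3 depth=1 children=[] left=['G', 'U', 'C'] right=['A'] parent=I
Step 7 (up): focus=I path=root depth=0 children=['G', 'U', 'C', 'E', 'A'] (at root)

Answer: I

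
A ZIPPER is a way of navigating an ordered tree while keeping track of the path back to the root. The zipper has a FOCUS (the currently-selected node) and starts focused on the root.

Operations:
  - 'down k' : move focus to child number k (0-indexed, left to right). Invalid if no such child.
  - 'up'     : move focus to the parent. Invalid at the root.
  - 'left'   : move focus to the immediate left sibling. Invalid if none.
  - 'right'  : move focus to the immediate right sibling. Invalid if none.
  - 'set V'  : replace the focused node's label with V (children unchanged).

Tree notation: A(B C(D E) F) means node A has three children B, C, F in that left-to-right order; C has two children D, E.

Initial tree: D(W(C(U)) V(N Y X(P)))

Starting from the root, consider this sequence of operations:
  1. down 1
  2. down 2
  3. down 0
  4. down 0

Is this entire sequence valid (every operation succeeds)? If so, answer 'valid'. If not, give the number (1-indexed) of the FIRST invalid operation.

Step 1 (down 1): focus=V path=1 depth=1 children=['N', 'Y', 'X'] left=['W'] right=[] parent=D
Step 2 (down 2): focus=X path=1/2 depth=2 children=['P'] left=['N', 'Y'] right=[] parent=V
Step 3 (down 0): focus=P path=1/2/0 depth=3 children=[] left=[] right=[] parent=X
Step 4 (down 0): INVALID

Answer: 4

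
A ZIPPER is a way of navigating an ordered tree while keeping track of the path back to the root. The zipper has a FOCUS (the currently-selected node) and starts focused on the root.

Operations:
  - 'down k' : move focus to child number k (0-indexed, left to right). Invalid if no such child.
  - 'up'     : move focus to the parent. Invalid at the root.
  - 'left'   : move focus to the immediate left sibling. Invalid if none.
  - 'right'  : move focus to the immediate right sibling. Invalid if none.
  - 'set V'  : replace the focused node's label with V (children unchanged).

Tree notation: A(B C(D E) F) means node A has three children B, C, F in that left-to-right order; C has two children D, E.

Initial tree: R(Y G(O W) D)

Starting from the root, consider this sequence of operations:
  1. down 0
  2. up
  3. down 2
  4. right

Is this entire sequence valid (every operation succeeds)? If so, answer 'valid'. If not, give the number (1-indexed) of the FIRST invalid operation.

Answer: 4

Derivation:
Step 1 (down 0): focus=Y path=0 depth=1 children=[] left=[] right=['G', 'D'] parent=R
Step 2 (up): focus=R path=root depth=0 children=['Y', 'G', 'D'] (at root)
Step 3 (down 2): focus=D path=2 depth=1 children=[] left=['Y', 'G'] right=[] parent=R
Step 4 (right): INVALID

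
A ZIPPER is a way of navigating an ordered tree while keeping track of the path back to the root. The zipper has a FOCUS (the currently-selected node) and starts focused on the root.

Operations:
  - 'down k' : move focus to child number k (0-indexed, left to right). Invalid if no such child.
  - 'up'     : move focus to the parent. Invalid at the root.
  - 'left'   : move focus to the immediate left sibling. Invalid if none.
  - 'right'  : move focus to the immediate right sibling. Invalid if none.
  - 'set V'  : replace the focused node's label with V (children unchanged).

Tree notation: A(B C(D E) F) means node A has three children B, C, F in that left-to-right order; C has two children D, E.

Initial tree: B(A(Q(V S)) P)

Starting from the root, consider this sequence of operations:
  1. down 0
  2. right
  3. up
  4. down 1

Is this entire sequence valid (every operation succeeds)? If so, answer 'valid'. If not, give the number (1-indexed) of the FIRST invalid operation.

Answer: valid

Derivation:
Step 1 (down 0): focus=A path=0 depth=1 children=['Q'] left=[] right=['P'] parent=B
Step 2 (right): focus=P path=1 depth=1 children=[] left=['A'] right=[] parent=B
Step 3 (up): focus=B path=root depth=0 children=['A', 'P'] (at root)
Step 4 (down 1): focus=P path=1 depth=1 children=[] left=['A'] right=[] parent=B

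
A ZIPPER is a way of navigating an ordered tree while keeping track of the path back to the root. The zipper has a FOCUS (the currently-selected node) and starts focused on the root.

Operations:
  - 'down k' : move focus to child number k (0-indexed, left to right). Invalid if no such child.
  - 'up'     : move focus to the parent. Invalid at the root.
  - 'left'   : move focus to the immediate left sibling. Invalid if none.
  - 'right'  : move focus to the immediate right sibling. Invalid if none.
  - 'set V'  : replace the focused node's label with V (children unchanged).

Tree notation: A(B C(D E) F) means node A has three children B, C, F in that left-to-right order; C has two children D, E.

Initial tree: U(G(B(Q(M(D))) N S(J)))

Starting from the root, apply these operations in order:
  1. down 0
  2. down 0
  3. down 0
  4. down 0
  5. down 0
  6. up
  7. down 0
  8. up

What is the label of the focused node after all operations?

Answer: M

Derivation:
Step 1 (down 0): focus=G path=0 depth=1 children=['B', 'N', 'S'] left=[] right=[] parent=U
Step 2 (down 0): focus=B path=0/0 depth=2 children=['Q'] left=[] right=['N', 'S'] parent=G
Step 3 (down 0): focus=Q path=0/0/0 depth=3 children=['M'] left=[] right=[] parent=B
Step 4 (down 0): focus=M path=0/0/0/0 depth=4 children=['D'] left=[] right=[] parent=Q
Step 5 (down 0): focus=D path=0/0/0/0/0 depth=5 children=[] left=[] right=[] parent=M
Step 6 (up): focus=M path=0/0/0/0 depth=4 children=['D'] left=[] right=[] parent=Q
Step 7 (down 0): focus=D path=0/0/0/0/0 depth=5 children=[] left=[] right=[] parent=M
Step 8 (up): focus=M path=0/0/0/0 depth=4 children=['D'] left=[] right=[] parent=Q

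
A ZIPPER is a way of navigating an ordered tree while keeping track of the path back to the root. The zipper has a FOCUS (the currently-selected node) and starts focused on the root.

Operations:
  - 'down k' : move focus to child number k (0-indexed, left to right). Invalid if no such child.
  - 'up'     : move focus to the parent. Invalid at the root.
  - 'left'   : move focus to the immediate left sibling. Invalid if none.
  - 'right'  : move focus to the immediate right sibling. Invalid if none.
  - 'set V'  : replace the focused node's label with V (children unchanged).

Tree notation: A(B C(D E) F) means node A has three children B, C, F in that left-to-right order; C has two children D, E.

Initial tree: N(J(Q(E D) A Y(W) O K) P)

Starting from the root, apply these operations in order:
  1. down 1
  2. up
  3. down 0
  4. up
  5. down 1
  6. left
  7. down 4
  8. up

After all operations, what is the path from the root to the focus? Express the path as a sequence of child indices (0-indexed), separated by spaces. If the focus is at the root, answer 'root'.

Answer: 0

Derivation:
Step 1 (down 1): focus=P path=1 depth=1 children=[] left=['J'] right=[] parent=N
Step 2 (up): focus=N path=root depth=0 children=['J', 'P'] (at root)
Step 3 (down 0): focus=J path=0 depth=1 children=['Q', 'A', 'Y', 'O', 'K'] left=[] right=['P'] parent=N
Step 4 (up): focus=N path=root depth=0 children=['J', 'P'] (at root)
Step 5 (down 1): focus=P path=1 depth=1 children=[] left=['J'] right=[] parent=N
Step 6 (left): focus=J path=0 depth=1 children=['Q', 'A', 'Y', 'O', 'K'] left=[] right=['P'] parent=N
Step 7 (down 4): focus=K path=0/4 depth=2 children=[] left=['Q', 'A', 'Y', 'O'] right=[] parent=J
Step 8 (up): focus=J path=0 depth=1 children=['Q', 'A', 'Y', 'O', 'K'] left=[] right=['P'] parent=N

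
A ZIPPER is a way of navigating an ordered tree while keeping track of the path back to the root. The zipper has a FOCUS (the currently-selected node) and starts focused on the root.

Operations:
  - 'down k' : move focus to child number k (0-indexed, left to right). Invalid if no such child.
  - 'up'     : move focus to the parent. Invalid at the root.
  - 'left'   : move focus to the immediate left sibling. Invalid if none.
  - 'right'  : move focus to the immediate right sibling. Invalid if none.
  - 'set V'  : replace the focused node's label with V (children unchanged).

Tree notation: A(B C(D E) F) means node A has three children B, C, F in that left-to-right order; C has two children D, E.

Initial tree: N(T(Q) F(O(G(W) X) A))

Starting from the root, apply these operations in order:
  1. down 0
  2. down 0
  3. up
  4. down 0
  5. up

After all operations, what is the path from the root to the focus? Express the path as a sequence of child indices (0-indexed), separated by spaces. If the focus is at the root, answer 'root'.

Step 1 (down 0): focus=T path=0 depth=1 children=['Q'] left=[] right=['F'] parent=N
Step 2 (down 0): focus=Q path=0/0 depth=2 children=[] left=[] right=[] parent=T
Step 3 (up): focus=T path=0 depth=1 children=['Q'] left=[] right=['F'] parent=N
Step 4 (down 0): focus=Q path=0/0 depth=2 children=[] left=[] right=[] parent=T
Step 5 (up): focus=T path=0 depth=1 children=['Q'] left=[] right=['F'] parent=N

Answer: 0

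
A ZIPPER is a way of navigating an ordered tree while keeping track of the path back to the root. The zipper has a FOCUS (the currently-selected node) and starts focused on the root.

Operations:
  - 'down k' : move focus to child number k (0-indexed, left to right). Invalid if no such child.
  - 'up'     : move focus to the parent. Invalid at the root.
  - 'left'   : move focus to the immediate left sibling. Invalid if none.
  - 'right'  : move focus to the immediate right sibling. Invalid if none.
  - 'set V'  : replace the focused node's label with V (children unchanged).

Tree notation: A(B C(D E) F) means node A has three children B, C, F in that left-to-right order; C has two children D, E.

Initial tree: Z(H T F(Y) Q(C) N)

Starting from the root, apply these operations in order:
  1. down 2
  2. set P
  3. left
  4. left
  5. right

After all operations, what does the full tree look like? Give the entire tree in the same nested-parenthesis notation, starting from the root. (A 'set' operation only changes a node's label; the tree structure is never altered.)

Step 1 (down 2): focus=F path=2 depth=1 children=['Y'] left=['H', 'T'] right=['Q', 'N'] parent=Z
Step 2 (set P): focus=P path=2 depth=1 children=['Y'] left=['H', 'T'] right=['Q', 'N'] parent=Z
Step 3 (left): focus=T path=1 depth=1 children=[] left=['H'] right=['P', 'Q', 'N'] parent=Z
Step 4 (left): focus=H path=0 depth=1 children=[] left=[] right=['T', 'P', 'Q', 'N'] parent=Z
Step 5 (right): focus=T path=1 depth=1 children=[] left=['H'] right=['P', 'Q', 'N'] parent=Z

Answer: Z(H T P(Y) Q(C) N)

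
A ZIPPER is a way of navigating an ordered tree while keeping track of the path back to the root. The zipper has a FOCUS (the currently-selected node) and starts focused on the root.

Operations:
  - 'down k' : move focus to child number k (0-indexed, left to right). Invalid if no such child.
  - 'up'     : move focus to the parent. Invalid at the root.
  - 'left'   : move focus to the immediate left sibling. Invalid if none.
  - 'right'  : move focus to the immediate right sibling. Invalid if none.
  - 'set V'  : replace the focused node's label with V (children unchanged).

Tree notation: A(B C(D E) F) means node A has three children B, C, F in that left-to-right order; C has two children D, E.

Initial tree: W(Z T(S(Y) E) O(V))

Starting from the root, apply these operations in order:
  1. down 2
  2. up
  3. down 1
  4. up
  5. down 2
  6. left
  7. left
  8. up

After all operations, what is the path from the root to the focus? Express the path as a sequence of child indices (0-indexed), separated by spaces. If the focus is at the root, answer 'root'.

Answer: root

Derivation:
Step 1 (down 2): focus=O path=2 depth=1 children=['V'] left=['Z', 'T'] right=[] parent=W
Step 2 (up): focus=W path=root depth=0 children=['Z', 'T', 'O'] (at root)
Step 3 (down 1): focus=T path=1 depth=1 children=['S', 'E'] left=['Z'] right=['O'] parent=W
Step 4 (up): focus=W path=root depth=0 children=['Z', 'T', 'O'] (at root)
Step 5 (down 2): focus=O path=2 depth=1 children=['V'] left=['Z', 'T'] right=[] parent=W
Step 6 (left): focus=T path=1 depth=1 children=['S', 'E'] left=['Z'] right=['O'] parent=W
Step 7 (left): focus=Z path=0 depth=1 children=[] left=[] right=['T', 'O'] parent=W
Step 8 (up): focus=W path=root depth=0 children=['Z', 'T', 'O'] (at root)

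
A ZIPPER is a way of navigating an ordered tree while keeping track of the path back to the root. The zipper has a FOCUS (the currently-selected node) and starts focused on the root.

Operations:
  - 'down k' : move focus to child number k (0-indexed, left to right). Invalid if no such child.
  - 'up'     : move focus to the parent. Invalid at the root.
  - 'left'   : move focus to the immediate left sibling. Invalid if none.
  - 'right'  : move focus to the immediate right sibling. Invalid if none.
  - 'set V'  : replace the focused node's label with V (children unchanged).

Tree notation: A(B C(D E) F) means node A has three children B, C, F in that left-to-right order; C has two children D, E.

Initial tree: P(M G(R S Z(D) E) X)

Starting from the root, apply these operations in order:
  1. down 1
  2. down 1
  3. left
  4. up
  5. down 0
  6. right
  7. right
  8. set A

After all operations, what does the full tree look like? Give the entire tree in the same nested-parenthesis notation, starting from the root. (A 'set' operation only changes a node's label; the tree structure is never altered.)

Step 1 (down 1): focus=G path=1 depth=1 children=['R', 'S', 'Z', 'E'] left=['M'] right=['X'] parent=P
Step 2 (down 1): focus=S path=1/1 depth=2 children=[] left=['R'] right=['Z', 'E'] parent=G
Step 3 (left): focus=R path=1/0 depth=2 children=[] left=[] right=['S', 'Z', 'E'] parent=G
Step 4 (up): focus=G path=1 depth=1 children=['R', 'S', 'Z', 'E'] left=['M'] right=['X'] parent=P
Step 5 (down 0): focus=R path=1/0 depth=2 children=[] left=[] right=['S', 'Z', 'E'] parent=G
Step 6 (right): focus=S path=1/1 depth=2 children=[] left=['R'] right=['Z', 'E'] parent=G
Step 7 (right): focus=Z path=1/2 depth=2 children=['D'] left=['R', 'S'] right=['E'] parent=G
Step 8 (set A): focus=A path=1/2 depth=2 children=['D'] left=['R', 'S'] right=['E'] parent=G

Answer: P(M G(R S A(D) E) X)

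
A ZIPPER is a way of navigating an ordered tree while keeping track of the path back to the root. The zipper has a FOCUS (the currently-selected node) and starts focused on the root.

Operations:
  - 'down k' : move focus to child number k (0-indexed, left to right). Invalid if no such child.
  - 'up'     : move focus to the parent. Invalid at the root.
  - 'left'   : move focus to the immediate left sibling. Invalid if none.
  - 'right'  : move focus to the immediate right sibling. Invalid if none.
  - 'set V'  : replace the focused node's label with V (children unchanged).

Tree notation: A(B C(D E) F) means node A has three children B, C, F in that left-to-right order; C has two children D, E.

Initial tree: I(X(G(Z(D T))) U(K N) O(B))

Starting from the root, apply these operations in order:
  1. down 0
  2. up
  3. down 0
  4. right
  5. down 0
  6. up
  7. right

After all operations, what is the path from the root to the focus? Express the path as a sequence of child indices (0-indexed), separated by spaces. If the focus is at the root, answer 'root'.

Step 1 (down 0): focus=X path=0 depth=1 children=['G'] left=[] right=['U', 'O'] parent=I
Step 2 (up): focus=I path=root depth=0 children=['X', 'U', 'O'] (at root)
Step 3 (down 0): focus=X path=0 depth=1 children=['G'] left=[] right=['U', 'O'] parent=I
Step 4 (right): focus=U path=1 depth=1 children=['K', 'N'] left=['X'] right=['O'] parent=I
Step 5 (down 0): focus=K path=1/0 depth=2 children=[] left=[] right=['N'] parent=U
Step 6 (up): focus=U path=1 depth=1 children=['K', 'N'] left=['X'] right=['O'] parent=I
Step 7 (right): focus=O path=2 depth=1 children=['B'] left=['X', 'U'] right=[] parent=I

Answer: 2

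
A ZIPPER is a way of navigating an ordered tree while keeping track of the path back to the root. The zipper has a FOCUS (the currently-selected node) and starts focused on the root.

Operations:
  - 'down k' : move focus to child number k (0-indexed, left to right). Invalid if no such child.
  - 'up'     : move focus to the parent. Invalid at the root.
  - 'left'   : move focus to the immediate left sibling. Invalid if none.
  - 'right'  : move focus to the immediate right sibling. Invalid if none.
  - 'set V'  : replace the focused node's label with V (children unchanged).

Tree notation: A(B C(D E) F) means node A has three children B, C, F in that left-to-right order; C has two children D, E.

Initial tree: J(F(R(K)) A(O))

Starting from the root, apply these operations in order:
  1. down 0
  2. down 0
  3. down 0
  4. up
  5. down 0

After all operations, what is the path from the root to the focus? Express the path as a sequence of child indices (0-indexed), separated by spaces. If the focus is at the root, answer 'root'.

Answer: 0 0 0

Derivation:
Step 1 (down 0): focus=F path=0 depth=1 children=['R'] left=[] right=['A'] parent=J
Step 2 (down 0): focus=R path=0/0 depth=2 children=['K'] left=[] right=[] parent=F
Step 3 (down 0): focus=K path=0/0/0 depth=3 children=[] left=[] right=[] parent=R
Step 4 (up): focus=R path=0/0 depth=2 children=['K'] left=[] right=[] parent=F
Step 5 (down 0): focus=K path=0/0/0 depth=3 children=[] left=[] right=[] parent=R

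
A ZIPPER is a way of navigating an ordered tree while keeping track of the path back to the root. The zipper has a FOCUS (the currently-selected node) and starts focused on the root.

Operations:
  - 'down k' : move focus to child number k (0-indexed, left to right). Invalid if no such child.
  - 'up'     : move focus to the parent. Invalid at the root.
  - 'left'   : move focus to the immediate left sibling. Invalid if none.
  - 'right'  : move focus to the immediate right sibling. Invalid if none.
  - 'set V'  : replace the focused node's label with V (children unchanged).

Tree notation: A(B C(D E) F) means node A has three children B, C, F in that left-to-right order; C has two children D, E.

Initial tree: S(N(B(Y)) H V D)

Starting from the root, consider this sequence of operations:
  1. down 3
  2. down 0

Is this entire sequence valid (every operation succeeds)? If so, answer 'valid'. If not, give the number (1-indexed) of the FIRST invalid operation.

Answer: 2

Derivation:
Step 1 (down 3): focus=D path=3 depth=1 children=[] left=['N', 'H', 'V'] right=[] parent=S
Step 2 (down 0): INVALID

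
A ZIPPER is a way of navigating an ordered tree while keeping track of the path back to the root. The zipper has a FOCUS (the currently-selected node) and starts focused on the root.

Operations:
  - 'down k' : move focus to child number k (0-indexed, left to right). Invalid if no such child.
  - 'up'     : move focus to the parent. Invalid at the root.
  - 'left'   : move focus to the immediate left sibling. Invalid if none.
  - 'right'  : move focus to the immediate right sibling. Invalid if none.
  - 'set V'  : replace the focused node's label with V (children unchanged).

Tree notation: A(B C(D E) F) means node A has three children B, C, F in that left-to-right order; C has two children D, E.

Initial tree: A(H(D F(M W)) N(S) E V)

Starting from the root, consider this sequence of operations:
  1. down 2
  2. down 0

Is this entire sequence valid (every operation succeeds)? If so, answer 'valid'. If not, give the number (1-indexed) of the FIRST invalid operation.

Answer: 2

Derivation:
Step 1 (down 2): focus=E path=2 depth=1 children=[] left=['H', 'N'] right=['V'] parent=A
Step 2 (down 0): INVALID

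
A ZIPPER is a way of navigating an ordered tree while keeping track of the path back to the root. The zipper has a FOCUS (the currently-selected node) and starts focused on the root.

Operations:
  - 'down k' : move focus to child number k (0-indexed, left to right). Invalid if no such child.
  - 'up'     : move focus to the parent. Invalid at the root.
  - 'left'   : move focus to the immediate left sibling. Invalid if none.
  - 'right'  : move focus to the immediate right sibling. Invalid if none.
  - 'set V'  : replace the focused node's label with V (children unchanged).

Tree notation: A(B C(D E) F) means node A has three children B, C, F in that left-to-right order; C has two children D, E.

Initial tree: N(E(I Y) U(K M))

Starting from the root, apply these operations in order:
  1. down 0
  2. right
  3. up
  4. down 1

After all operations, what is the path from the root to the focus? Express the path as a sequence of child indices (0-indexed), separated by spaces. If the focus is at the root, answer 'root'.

Answer: 1

Derivation:
Step 1 (down 0): focus=E path=0 depth=1 children=['I', 'Y'] left=[] right=['U'] parent=N
Step 2 (right): focus=U path=1 depth=1 children=['K', 'M'] left=['E'] right=[] parent=N
Step 3 (up): focus=N path=root depth=0 children=['E', 'U'] (at root)
Step 4 (down 1): focus=U path=1 depth=1 children=['K', 'M'] left=['E'] right=[] parent=N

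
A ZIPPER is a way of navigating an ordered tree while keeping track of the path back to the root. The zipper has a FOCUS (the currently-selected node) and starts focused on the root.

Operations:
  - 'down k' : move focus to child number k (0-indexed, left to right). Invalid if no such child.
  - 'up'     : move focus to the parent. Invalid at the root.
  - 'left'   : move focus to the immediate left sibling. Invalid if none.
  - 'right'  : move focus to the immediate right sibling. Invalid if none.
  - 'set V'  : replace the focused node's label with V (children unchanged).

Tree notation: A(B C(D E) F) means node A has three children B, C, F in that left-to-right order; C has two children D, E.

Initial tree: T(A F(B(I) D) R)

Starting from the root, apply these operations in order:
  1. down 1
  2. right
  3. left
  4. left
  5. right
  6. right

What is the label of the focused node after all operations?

Step 1 (down 1): focus=F path=1 depth=1 children=['B', 'D'] left=['A'] right=['R'] parent=T
Step 2 (right): focus=R path=2 depth=1 children=[] left=['A', 'F'] right=[] parent=T
Step 3 (left): focus=F path=1 depth=1 children=['B', 'D'] left=['A'] right=['R'] parent=T
Step 4 (left): focus=A path=0 depth=1 children=[] left=[] right=['F', 'R'] parent=T
Step 5 (right): focus=F path=1 depth=1 children=['B', 'D'] left=['A'] right=['R'] parent=T
Step 6 (right): focus=R path=2 depth=1 children=[] left=['A', 'F'] right=[] parent=T

Answer: R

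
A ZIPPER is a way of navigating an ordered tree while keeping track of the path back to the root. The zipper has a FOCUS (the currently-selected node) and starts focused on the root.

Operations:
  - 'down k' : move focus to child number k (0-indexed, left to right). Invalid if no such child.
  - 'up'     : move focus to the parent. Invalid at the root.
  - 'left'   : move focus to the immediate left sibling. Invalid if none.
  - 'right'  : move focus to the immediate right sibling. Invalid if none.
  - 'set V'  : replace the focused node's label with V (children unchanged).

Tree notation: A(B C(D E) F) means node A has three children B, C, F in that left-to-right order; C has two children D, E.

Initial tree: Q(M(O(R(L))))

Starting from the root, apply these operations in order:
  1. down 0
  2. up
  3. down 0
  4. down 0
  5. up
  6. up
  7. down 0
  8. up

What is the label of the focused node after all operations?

Answer: Q

Derivation:
Step 1 (down 0): focus=M path=0 depth=1 children=['O'] left=[] right=[] parent=Q
Step 2 (up): focus=Q path=root depth=0 children=['M'] (at root)
Step 3 (down 0): focus=M path=0 depth=1 children=['O'] left=[] right=[] parent=Q
Step 4 (down 0): focus=O path=0/0 depth=2 children=['R'] left=[] right=[] parent=M
Step 5 (up): focus=M path=0 depth=1 children=['O'] left=[] right=[] parent=Q
Step 6 (up): focus=Q path=root depth=0 children=['M'] (at root)
Step 7 (down 0): focus=M path=0 depth=1 children=['O'] left=[] right=[] parent=Q
Step 8 (up): focus=Q path=root depth=0 children=['M'] (at root)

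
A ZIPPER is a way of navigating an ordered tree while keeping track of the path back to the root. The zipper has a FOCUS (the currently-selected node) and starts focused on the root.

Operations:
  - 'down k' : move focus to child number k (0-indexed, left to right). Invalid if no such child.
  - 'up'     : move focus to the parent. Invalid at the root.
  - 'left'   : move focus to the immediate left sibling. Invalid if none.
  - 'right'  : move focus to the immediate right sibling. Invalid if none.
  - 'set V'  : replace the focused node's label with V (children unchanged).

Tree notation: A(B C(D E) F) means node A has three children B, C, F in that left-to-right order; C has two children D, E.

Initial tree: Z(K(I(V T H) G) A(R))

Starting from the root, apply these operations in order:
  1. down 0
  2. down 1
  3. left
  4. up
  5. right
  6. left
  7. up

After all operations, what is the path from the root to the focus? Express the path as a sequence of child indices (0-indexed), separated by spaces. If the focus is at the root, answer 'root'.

Step 1 (down 0): focus=K path=0 depth=1 children=['I', 'G'] left=[] right=['A'] parent=Z
Step 2 (down 1): focus=G path=0/1 depth=2 children=[] left=['I'] right=[] parent=K
Step 3 (left): focus=I path=0/0 depth=2 children=['V', 'T', 'H'] left=[] right=['G'] parent=K
Step 4 (up): focus=K path=0 depth=1 children=['I', 'G'] left=[] right=['A'] parent=Z
Step 5 (right): focus=A path=1 depth=1 children=['R'] left=['K'] right=[] parent=Z
Step 6 (left): focus=K path=0 depth=1 children=['I', 'G'] left=[] right=['A'] parent=Z
Step 7 (up): focus=Z path=root depth=0 children=['K', 'A'] (at root)

Answer: root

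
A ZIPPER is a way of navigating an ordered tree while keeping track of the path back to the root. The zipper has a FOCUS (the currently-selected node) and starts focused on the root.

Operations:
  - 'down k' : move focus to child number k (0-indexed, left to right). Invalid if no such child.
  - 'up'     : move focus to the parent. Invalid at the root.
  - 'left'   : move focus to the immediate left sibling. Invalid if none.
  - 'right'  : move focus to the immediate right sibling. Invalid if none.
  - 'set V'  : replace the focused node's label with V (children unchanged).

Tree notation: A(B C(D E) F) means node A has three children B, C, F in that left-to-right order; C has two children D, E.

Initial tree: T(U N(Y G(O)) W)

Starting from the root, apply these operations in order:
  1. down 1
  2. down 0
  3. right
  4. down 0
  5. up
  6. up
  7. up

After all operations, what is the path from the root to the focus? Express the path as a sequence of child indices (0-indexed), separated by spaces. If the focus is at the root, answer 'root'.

Answer: root

Derivation:
Step 1 (down 1): focus=N path=1 depth=1 children=['Y', 'G'] left=['U'] right=['W'] parent=T
Step 2 (down 0): focus=Y path=1/0 depth=2 children=[] left=[] right=['G'] parent=N
Step 3 (right): focus=G path=1/1 depth=2 children=['O'] left=['Y'] right=[] parent=N
Step 4 (down 0): focus=O path=1/1/0 depth=3 children=[] left=[] right=[] parent=G
Step 5 (up): focus=G path=1/1 depth=2 children=['O'] left=['Y'] right=[] parent=N
Step 6 (up): focus=N path=1 depth=1 children=['Y', 'G'] left=['U'] right=['W'] parent=T
Step 7 (up): focus=T path=root depth=0 children=['U', 'N', 'W'] (at root)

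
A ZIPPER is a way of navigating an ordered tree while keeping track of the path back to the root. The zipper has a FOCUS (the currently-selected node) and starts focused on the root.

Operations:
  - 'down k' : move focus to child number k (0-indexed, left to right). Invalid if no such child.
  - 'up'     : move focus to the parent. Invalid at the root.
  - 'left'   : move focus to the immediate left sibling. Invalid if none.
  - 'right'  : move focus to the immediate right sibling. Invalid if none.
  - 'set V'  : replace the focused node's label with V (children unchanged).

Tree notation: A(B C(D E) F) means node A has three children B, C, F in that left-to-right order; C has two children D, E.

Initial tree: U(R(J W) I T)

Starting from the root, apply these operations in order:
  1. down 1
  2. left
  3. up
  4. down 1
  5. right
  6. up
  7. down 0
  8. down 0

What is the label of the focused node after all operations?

Step 1 (down 1): focus=I path=1 depth=1 children=[] left=['R'] right=['T'] parent=U
Step 2 (left): focus=R path=0 depth=1 children=['J', 'W'] left=[] right=['I', 'T'] parent=U
Step 3 (up): focus=U path=root depth=0 children=['R', 'I', 'T'] (at root)
Step 4 (down 1): focus=I path=1 depth=1 children=[] left=['R'] right=['T'] parent=U
Step 5 (right): focus=T path=2 depth=1 children=[] left=['R', 'I'] right=[] parent=U
Step 6 (up): focus=U path=root depth=0 children=['R', 'I', 'T'] (at root)
Step 7 (down 0): focus=R path=0 depth=1 children=['J', 'W'] left=[] right=['I', 'T'] parent=U
Step 8 (down 0): focus=J path=0/0 depth=2 children=[] left=[] right=['W'] parent=R

Answer: J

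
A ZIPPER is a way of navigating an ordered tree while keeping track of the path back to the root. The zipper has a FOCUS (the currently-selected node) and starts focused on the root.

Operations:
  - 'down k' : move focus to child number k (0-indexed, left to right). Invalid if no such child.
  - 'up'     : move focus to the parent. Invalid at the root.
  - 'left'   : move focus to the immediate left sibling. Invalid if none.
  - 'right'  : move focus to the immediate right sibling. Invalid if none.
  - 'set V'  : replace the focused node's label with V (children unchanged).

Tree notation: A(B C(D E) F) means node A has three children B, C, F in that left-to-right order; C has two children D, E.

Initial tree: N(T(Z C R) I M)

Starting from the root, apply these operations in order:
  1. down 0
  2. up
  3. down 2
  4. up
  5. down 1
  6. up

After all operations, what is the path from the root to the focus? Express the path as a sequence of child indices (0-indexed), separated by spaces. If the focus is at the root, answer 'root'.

Step 1 (down 0): focus=T path=0 depth=1 children=['Z', 'C', 'R'] left=[] right=['I', 'M'] parent=N
Step 2 (up): focus=N path=root depth=0 children=['T', 'I', 'M'] (at root)
Step 3 (down 2): focus=M path=2 depth=1 children=[] left=['T', 'I'] right=[] parent=N
Step 4 (up): focus=N path=root depth=0 children=['T', 'I', 'M'] (at root)
Step 5 (down 1): focus=I path=1 depth=1 children=[] left=['T'] right=['M'] parent=N
Step 6 (up): focus=N path=root depth=0 children=['T', 'I', 'M'] (at root)

Answer: root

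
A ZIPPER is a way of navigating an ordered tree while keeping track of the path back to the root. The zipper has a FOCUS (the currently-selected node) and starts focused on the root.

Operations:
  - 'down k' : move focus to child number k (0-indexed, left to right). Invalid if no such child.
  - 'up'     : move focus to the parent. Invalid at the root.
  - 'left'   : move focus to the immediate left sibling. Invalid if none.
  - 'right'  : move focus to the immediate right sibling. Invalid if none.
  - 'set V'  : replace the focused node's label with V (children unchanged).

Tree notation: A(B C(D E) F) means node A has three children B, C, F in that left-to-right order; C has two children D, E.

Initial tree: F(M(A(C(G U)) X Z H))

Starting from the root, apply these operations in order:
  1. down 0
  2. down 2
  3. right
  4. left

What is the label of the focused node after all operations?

Answer: Z

Derivation:
Step 1 (down 0): focus=M path=0 depth=1 children=['A', 'X', 'Z', 'H'] left=[] right=[] parent=F
Step 2 (down 2): focus=Z path=0/2 depth=2 children=[] left=['A', 'X'] right=['H'] parent=M
Step 3 (right): focus=H path=0/3 depth=2 children=[] left=['A', 'X', 'Z'] right=[] parent=M
Step 4 (left): focus=Z path=0/2 depth=2 children=[] left=['A', 'X'] right=['H'] parent=M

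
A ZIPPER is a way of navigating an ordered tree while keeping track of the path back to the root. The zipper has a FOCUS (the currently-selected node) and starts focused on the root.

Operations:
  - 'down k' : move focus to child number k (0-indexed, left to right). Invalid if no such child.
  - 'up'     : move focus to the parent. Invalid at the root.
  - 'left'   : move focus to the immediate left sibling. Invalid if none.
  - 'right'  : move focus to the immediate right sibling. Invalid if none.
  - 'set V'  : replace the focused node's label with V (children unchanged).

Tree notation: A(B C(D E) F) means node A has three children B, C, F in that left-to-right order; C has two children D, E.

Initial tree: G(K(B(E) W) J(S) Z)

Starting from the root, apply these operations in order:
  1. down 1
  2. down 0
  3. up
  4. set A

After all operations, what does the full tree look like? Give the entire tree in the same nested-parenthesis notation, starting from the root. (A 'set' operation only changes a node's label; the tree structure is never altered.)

Step 1 (down 1): focus=J path=1 depth=1 children=['S'] left=['K'] right=['Z'] parent=G
Step 2 (down 0): focus=S path=1/0 depth=2 children=[] left=[] right=[] parent=J
Step 3 (up): focus=J path=1 depth=1 children=['S'] left=['K'] right=['Z'] parent=G
Step 4 (set A): focus=A path=1 depth=1 children=['S'] left=['K'] right=['Z'] parent=G

Answer: G(K(B(E) W) A(S) Z)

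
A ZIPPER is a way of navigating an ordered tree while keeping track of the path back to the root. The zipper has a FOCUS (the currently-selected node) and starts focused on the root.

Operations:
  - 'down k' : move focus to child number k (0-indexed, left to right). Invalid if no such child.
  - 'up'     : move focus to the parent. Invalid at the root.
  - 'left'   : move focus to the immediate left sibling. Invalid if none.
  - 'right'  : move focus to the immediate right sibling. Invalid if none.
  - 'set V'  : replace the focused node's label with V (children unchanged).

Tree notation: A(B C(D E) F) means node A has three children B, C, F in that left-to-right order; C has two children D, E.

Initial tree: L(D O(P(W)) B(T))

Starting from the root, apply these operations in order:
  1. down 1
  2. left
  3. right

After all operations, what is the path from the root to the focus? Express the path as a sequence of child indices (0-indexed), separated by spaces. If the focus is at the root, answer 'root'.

Answer: 1

Derivation:
Step 1 (down 1): focus=O path=1 depth=1 children=['P'] left=['D'] right=['B'] parent=L
Step 2 (left): focus=D path=0 depth=1 children=[] left=[] right=['O', 'B'] parent=L
Step 3 (right): focus=O path=1 depth=1 children=['P'] left=['D'] right=['B'] parent=L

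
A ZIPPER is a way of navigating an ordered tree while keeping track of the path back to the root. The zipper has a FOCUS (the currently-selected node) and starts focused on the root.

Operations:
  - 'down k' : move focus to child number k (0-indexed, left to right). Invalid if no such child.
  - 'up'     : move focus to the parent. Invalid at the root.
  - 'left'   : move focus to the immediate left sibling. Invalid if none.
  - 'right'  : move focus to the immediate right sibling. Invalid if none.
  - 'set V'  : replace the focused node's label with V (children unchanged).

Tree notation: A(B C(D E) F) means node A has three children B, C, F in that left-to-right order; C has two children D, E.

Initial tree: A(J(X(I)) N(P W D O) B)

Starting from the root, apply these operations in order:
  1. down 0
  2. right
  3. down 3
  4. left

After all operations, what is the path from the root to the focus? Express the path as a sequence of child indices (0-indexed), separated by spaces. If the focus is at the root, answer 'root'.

Answer: 1 2

Derivation:
Step 1 (down 0): focus=J path=0 depth=1 children=['X'] left=[] right=['N', 'B'] parent=A
Step 2 (right): focus=N path=1 depth=1 children=['P', 'W', 'D', 'O'] left=['J'] right=['B'] parent=A
Step 3 (down 3): focus=O path=1/3 depth=2 children=[] left=['P', 'W', 'D'] right=[] parent=N
Step 4 (left): focus=D path=1/2 depth=2 children=[] left=['P', 'W'] right=['O'] parent=N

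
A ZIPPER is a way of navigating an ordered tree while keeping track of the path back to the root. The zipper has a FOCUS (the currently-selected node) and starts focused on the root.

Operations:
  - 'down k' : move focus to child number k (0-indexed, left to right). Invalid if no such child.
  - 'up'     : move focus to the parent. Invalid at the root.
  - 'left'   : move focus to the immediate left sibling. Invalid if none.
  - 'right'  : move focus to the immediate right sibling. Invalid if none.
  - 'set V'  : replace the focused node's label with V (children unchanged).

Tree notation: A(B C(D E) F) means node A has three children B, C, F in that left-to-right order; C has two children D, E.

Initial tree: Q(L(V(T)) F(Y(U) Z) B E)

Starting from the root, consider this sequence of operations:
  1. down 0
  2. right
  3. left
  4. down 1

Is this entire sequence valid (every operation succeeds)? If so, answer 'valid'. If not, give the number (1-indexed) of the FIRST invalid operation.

Step 1 (down 0): focus=L path=0 depth=1 children=['V'] left=[] right=['F', 'B', 'E'] parent=Q
Step 2 (right): focus=F path=1 depth=1 children=['Y', 'Z'] left=['L'] right=['B', 'E'] parent=Q
Step 3 (left): focus=L path=0 depth=1 children=['V'] left=[] right=['F', 'B', 'E'] parent=Q
Step 4 (down 1): INVALID

Answer: 4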